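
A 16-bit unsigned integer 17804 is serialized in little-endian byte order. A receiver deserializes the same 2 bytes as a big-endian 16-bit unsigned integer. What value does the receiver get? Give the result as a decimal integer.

35909

17804 in 16-bit hexadecimal is 0x458C.
Stored little-endian, the bytes at ascending addresses are 8C 45.
Read back as big-endian, the last byte is least significant, giving 0x8C45.
0x8C45 = 35909.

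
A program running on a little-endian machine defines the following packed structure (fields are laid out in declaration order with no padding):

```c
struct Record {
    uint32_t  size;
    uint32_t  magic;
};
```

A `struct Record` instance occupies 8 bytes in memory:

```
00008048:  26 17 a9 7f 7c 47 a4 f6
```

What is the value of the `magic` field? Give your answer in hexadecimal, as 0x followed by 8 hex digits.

0xF6A4477C

`magic` follows `size` (4 bytes), so it starts at byte offset 4 and occupies 4 bytes.
Bytes at offsets 4..7: 7C 47 A4 F6.
In little-endian order the low byte comes first in memory.
Reassemble most-significant byte first: F6 A4 47 7C → 0xF6A4477C.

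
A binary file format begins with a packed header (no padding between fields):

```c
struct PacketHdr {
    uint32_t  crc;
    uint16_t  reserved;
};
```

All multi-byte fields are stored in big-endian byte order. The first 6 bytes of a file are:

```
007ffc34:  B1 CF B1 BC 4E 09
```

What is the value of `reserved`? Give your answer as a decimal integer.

`reserved` follows `crc` (4 bytes), so it starts at byte offset 4 and occupies 2 bytes.
Bytes at offsets 4..5: 4E 09.
In big-endian order the high byte comes first in memory.
The bytes are already most-significant first: 0x4E09.
0x4E09 = 19977.

19977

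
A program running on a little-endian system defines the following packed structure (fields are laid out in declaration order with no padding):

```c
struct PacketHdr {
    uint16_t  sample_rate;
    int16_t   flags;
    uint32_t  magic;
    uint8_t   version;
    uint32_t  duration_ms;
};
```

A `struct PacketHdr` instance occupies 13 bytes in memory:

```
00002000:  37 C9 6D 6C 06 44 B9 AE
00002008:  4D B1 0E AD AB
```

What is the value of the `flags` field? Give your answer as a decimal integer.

`flags` follows `sample_rate` (2 bytes), so it starts at byte offset 2 and occupies 2 bytes.
Bytes at offsets 2..3: 6D 6C.
In little-endian order the low byte comes first in memory.
Reassemble most-significant byte first: 6C 6D → 0x6C6D.
0x6C6D = 27757.

27757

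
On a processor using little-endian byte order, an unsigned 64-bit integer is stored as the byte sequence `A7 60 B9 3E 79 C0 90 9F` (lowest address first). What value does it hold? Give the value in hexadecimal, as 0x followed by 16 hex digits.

0x9F90C0793EB960A7

Little-endian stores the least-significant byte at the lowest address.
Reassemble most-significant byte first: 9F 90 C0 79 3E B9 60 A7 → 0x9F90C0793EB960A7.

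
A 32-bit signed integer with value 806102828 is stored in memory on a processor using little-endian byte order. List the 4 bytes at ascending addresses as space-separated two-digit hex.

2C 27 0C 30

806102828 in hexadecimal, padded to 32 bits, is 0x300C272C.
Split into bytes (most-significant first): 30 0C 27 2C.
Little-endian stores the least-significant byte at the lowest address.
So at ascending addresses the bytes are 2C 27 0C 30.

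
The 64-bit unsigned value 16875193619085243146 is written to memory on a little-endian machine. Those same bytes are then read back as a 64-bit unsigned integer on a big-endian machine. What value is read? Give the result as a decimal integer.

771104122605351146

16875193619085243146 in 64-bit hexadecimal is 0xEA30BB301D83B30A.
Stored little-endian, the bytes at ascending addresses are 0A B3 83 1D 30 BB 30 EA.
Read back as big-endian, the last byte is least significant, giving 0x0AB3831D30BB30EA.
0x0AB3831D30BB30EA = 771104122605351146.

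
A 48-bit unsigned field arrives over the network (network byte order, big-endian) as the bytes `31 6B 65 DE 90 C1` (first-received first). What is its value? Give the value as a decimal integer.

Big-endian stores the most-significant byte at the lowest address.
The bytes are already most-significant first: 0x316B65DE90C1.
0x316B65DE90C1 = 54337340346561.

54337340346561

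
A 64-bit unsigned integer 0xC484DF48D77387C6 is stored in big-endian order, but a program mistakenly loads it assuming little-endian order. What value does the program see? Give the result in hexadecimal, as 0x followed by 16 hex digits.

0xC68773D748DF84C4

Stored big-endian, the bytes at ascending addresses are C4 84 DF 48 D7 73 87 C6.
Read back as little-endian, the first byte is least significant, giving 0xC68773D748DF84C4.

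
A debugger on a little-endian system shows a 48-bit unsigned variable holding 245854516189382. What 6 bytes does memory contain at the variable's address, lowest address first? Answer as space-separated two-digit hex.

245854516189382 in hexadecimal, padded to 48 bits, is 0xDF9A771A98C6.
Split into bytes (most-significant first): DF 9A 77 1A 98 C6.
Little-endian stores the least-significant byte at the lowest address.
So at ascending addresses the bytes are C6 98 1A 77 9A DF.

C6 98 1A 77 9A DF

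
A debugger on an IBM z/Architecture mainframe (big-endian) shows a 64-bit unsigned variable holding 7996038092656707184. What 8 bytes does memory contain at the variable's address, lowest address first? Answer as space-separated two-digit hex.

7996038092656707184 in hexadecimal, padded to 64 bits, is 0x6EF7A247CB4B8670.
Split into bytes (most-significant first): 6E F7 A2 47 CB 4B 86 70.
Big-endian stores the most-significant byte at the lowest address.
So the memory order matches the most-significant-first order: 6E F7 A2 47 CB 4B 86 70.

6E F7 A2 47 CB 4B 86 70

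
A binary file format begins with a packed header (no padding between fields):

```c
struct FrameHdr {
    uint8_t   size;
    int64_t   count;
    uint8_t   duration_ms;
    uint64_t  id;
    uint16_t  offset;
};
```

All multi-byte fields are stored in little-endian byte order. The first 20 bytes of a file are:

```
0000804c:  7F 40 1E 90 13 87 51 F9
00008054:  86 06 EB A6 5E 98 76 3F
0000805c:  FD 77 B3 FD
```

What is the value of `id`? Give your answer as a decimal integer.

`id` follows `size` (1 B), `count` (8 B), `duration_ms` (1 B), so it starts at offset 1 + 8 + 1 = 10 and occupies 8 bytes.
Bytes at offsets 10..17: EB A6 5E 98 76 3F FD 77.
In little-endian order the low byte comes first in memory.
Reassemble most-significant byte first: 77 FD 3F 76 98 5E A6 EB → 0x77FD3F76985EA6EB.
0x77FD3F76985EA6EB = 8646136638216251115.

8646136638216251115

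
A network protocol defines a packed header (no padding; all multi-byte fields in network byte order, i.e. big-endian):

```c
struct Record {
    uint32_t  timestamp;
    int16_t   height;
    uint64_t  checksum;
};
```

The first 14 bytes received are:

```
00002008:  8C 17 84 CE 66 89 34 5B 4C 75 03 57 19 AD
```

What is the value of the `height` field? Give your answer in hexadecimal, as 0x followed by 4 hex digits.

0x6689

`height` follows `timestamp` (4 bytes), so it starts at byte offset 4 and occupies 2 bytes.
Bytes at offsets 4..5: 66 89.
Big-endian: lowest address holds the most-significant byte.
The bytes are already most-significant first: 0x6689.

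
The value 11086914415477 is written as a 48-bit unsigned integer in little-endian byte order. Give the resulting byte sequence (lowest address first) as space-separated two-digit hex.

75 6B 98 5F 15 0A

11086914415477 in hexadecimal, padded to 48 bits, is 0x0A155F986B75.
Split into bytes (most-significant first): 0A 15 5F 98 6B 75.
In little-endian order the low byte comes first in memory.
So at ascending addresses the bytes are 75 6B 98 5F 15 0A.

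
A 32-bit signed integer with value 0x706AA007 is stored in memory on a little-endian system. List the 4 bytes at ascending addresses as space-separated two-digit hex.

Split into bytes (most-significant first): 70 6A A0 07.
Little-endian stores the least-significant byte at the lowest address.
So at ascending addresses the bytes are 07 A0 6A 70.

07 A0 6A 70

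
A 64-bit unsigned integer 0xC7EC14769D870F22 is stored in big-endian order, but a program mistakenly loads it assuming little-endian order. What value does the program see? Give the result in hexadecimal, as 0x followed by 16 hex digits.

0x220F879D7614ECC7

Stored big-endian, the bytes at ascending addresses are C7 EC 14 76 9D 87 0F 22.
Read back as little-endian, the first byte is least significant, giving 0x220F879D7614ECC7.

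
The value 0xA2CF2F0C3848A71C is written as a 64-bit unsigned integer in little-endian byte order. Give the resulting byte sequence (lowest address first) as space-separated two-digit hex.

1C A7 48 38 0C 2F CF A2

Split into bytes (most-significant first): A2 CF 2F 0C 38 48 A7 1C.
In little-endian order the low byte comes first in memory.
So at ascending addresses the bytes are 1C A7 48 38 0C 2F CF A2.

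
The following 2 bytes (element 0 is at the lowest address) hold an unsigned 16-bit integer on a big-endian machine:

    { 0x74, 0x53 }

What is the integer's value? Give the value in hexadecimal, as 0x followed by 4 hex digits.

Big-endian stores the most-significant byte at the lowest address.
The bytes are already most-significant first: 0x7453.

0x7453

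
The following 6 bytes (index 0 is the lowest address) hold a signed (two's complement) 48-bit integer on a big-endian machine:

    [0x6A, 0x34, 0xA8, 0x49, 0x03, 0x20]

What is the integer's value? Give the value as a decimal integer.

116774394200864

Big-endian: lowest address holds the most-significant byte.
The bytes are already most-significant first: 0x6A34A8490320.
0x6A34A8490320 = 116774394200864.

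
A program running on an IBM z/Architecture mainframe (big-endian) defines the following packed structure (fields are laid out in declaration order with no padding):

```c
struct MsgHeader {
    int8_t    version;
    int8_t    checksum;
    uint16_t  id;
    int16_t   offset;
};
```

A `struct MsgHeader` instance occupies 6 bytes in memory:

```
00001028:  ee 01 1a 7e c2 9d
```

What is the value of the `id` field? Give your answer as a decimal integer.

6782

`id` follows `version` (1 B), `checksum` (1 B), so it starts at offset 1 + 1 = 2 and occupies 2 bytes.
Bytes at offsets 2..3: 1A 7E.
Big-endian stores the most-significant byte at the lowest address.
The bytes are already most-significant first: 0x1A7E.
0x1A7E = 6782.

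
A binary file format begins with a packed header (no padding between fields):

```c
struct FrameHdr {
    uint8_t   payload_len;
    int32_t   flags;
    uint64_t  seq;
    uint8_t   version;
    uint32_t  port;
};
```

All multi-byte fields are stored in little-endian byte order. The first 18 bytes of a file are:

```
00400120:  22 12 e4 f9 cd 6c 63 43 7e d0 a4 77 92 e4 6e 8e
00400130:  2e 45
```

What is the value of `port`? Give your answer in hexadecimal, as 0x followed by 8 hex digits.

`port` follows `payload_len` (1 B), `flags` (4 B), `seq` (8 B), `version` (1 B), so it starts at offset 1 + 4 + 8 + 1 = 14 and occupies 4 bytes.
Bytes at offsets 14..17: 6E 8E 2E 45.
In little-endian order the low byte comes first in memory.
Reassemble most-significant byte first: 45 2E 8E 6E → 0x452E8E6E.

0x452E8E6E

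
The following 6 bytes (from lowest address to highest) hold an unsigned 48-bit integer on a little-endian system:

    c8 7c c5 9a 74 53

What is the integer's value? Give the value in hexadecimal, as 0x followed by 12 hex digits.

Little-endian: lowest address holds the least-significant byte.
Reassemble most-significant byte first: 53 74 9A C5 7C C8 → 0x53749AC57CC8.

0x53749AC57CC8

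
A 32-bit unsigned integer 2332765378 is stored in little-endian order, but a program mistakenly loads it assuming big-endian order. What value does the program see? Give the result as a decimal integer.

3257666443

2332765378 in 32-bit hexadecimal is 0x8B0B2CC2.
Stored little-endian, the bytes at ascending addresses are C2 2C 0B 8B.
Read back as big-endian, the last byte is least significant, giving 0xC22C0B8B.
0xC22C0B8B = 3257666443.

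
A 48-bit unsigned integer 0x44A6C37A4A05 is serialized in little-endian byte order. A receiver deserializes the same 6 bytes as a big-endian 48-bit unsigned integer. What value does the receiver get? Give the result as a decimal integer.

Stored little-endian, the bytes at ascending addresses are 05 4A 7A C3 A6 44.
Read back as big-endian, the last byte is least significant, giving 0x054A7AC3A644.
0x054A7AC3A644 = 5817445361220.

5817445361220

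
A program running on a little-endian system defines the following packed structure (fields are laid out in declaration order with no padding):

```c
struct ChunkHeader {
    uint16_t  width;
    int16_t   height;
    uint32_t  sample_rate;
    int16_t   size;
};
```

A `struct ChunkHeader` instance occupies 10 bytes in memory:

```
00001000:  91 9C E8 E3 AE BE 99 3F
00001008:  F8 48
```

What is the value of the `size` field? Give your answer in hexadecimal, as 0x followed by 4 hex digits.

`size` follows `width` (2 B), `height` (2 B), `sample_rate` (4 B), so it starts at offset 2 + 2 + 4 = 8 and occupies 2 bytes.
Bytes at offsets 8..9: F8 48.
In little-endian order the low byte comes first in memory.
Reassemble most-significant byte first: 48 F8 → 0x48F8.

0x48F8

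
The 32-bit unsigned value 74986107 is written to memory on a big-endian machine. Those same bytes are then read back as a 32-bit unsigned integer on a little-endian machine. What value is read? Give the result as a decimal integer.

2066905092

74986107 in 32-bit hexadecimal is 0x0478327B.
Stored big-endian, the bytes at ascending addresses are 04 78 32 7B.
Read back as little-endian, the first byte is least significant, giving 0x7B327804.
0x7B327804 = 2066905092.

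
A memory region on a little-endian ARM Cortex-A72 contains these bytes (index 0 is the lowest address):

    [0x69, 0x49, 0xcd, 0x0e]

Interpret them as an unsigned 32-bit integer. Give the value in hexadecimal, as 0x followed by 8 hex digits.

0x0ECD4969

Little-endian: lowest address holds the least-significant byte.
Reassemble most-significant byte first: 0E CD 49 69 → 0x0ECD4969.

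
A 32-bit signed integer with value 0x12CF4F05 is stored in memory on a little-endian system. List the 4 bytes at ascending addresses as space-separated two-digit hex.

05 4F CF 12

Split into bytes (most-significant first): 12 CF 4F 05.
Little-endian stores the least-significant byte at the lowest address.
So at ascending addresses the bytes are 05 4F CF 12.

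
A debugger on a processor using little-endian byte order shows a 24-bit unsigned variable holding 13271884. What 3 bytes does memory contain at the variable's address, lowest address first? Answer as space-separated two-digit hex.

13271884 in hexadecimal, padded to 24 bits, is 0xCA834C.
Split into bytes (most-significant first): CA 83 4C.
In little-endian order the low byte comes first in memory.
So at ascending addresses the bytes are 4C 83 CA.

4C 83 CA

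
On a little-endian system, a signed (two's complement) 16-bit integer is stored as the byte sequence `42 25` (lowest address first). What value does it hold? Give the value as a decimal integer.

9538

In little-endian order the low byte comes first in memory.
Reassemble most-significant byte first: 25 42 → 0x2542.
0x2542 = 9538.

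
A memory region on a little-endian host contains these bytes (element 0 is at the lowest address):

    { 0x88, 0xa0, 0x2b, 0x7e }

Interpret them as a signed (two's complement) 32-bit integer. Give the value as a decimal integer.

2116788360

Little-endian stores the least-significant byte at the lowest address.
Reassemble most-significant byte first: 7E 2B A0 88 → 0x7E2BA088.
0x7E2BA088 = 2116788360.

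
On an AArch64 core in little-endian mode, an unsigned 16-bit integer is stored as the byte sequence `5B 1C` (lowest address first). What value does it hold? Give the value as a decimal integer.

In little-endian order the low byte comes first in memory.
Reassemble most-significant byte first: 1C 5B → 0x1C5B.
0x1C5B = 7259.

7259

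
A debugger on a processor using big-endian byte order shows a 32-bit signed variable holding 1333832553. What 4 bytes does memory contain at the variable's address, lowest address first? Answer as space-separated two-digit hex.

1333832553 in hexadecimal, padded to 32 bits, is 0x4F80AB69.
Split into bytes (most-significant first): 4F 80 AB 69.
In big-endian order the high byte comes first in memory.
So the memory order matches the most-significant-first order: 4F 80 AB 69.

4F 80 AB 69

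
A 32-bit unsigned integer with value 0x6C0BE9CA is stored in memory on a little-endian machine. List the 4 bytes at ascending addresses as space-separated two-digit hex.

Split into bytes (most-significant first): 6C 0B E9 CA.
Little-endian: lowest address holds the least-significant byte.
So at ascending addresses the bytes are CA E9 0B 6C.

CA E9 0B 6C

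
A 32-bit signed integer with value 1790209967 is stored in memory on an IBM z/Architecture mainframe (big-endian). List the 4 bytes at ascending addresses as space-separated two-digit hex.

6A B4 6F AF

1790209967 in hexadecimal, padded to 32 bits, is 0x6AB46FAF.
Split into bytes (most-significant first): 6A B4 6F AF.
Big-endian stores the most-significant byte at the lowest address.
So the memory order matches the most-significant-first order: 6A B4 6F AF.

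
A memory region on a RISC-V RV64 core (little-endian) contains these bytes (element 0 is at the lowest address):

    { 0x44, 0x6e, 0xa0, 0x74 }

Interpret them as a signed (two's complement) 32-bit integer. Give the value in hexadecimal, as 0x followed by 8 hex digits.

Little-endian: lowest address holds the least-significant byte.
Reassemble most-significant byte first: 74 A0 6E 44 → 0x74A06E44.

0x74A06E44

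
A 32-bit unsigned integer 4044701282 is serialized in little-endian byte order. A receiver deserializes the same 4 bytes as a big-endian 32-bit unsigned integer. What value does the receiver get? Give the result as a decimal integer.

4044701282 in 32-bit hexadecimal is 0xF1153E62.
Stored little-endian, the bytes at ascending addresses are 62 3E 15 F1.
Read back as big-endian, the last byte is least significant, giving 0x623E15F1.
0x623E15F1 = 1648236017.

1648236017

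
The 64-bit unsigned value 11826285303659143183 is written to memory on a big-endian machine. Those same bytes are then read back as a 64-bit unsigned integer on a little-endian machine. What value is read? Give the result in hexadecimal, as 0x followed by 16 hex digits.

0x0FA00649D3671FA4

11826285303659143183 in 64-bit hexadecimal is 0xA41F67D34906A00F.
Stored big-endian, the bytes at ascending addresses are A4 1F 67 D3 49 06 A0 0F.
Read back as little-endian, the first byte is least significant, giving 0x0FA00649D3671FA4.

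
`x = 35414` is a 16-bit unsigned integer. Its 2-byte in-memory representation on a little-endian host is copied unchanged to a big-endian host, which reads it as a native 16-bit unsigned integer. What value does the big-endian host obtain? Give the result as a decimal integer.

22154

35414 in 16-bit hexadecimal is 0x8A56.
Stored little-endian, the bytes at ascending addresses are 56 8A.
Read back as big-endian, the last byte is least significant, giving 0x568A.
0x568A = 22154.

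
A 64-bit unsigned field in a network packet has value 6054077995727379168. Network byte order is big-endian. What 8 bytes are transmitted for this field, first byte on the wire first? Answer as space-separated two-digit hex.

54 04 67 DC 79 D6 DA E0

6054077995727379168 in hexadecimal, padded to 64 bits, is 0x540467DC79D6DAE0.
Split into bytes (most-significant first): 54 04 67 DC 79 D6 DA E0.
In big-endian order the high byte comes first in memory.
So the memory order matches the most-significant-first order: 54 04 67 DC 79 D6 DA E0.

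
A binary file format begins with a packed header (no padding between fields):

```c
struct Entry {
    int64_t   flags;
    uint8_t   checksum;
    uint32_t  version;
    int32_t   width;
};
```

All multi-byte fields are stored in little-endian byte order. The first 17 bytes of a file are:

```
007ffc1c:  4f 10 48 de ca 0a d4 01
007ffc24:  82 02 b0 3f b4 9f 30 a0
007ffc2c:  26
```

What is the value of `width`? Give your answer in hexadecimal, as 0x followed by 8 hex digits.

0x26A0309F

`width` follows `flags` (8 B), `checksum` (1 B), `version` (4 B), so it starts at offset 8 + 1 + 4 = 13 and occupies 4 bytes.
Bytes at offsets 13..16: 9F 30 A0 26.
Little-endian: lowest address holds the least-significant byte.
Reassemble most-significant byte first: 26 A0 30 9F → 0x26A0309F.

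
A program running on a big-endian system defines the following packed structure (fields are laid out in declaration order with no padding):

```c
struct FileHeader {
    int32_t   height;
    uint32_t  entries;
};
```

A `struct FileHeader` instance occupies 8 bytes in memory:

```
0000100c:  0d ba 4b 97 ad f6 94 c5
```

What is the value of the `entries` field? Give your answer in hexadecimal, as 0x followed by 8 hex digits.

0xADF694C5

`entries` follows `height` (4 bytes), so it starts at byte offset 4 and occupies 4 bytes.
Bytes at offsets 4..7: AD F6 94 C5.
In big-endian order the high byte comes first in memory.
The bytes are already most-significant first: 0xADF694C5.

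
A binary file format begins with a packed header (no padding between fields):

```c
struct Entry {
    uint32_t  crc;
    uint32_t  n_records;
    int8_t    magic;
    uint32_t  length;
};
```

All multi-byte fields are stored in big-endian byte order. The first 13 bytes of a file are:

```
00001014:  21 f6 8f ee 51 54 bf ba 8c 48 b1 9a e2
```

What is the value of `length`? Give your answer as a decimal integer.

1219599074

`length` follows `crc` (4 B), `n_records` (4 B), `magic` (1 B), so it starts at offset 4 + 4 + 1 = 9 and occupies 4 bytes.
Bytes at offsets 9..12: 48 B1 9A E2.
Big-endian stores the most-significant byte at the lowest address.
The bytes are already most-significant first: 0x48B19AE2.
0x48B19AE2 = 1219599074.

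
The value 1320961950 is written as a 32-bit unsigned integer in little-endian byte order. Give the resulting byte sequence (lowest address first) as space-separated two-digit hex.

1320961950 in hexadecimal, padded to 32 bits, is 0x4EBC479E.
Split into bytes (most-significant first): 4E BC 47 9E.
Little-endian stores the least-significant byte at the lowest address.
So at ascending addresses the bytes are 9E 47 BC 4E.

9E 47 BC 4E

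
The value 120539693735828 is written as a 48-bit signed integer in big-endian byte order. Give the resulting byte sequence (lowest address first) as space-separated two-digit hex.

6D A1 55 A0 5F 94

120539693735828 in hexadecimal, padded to 48 bits, is 0x6DA155A05F94.
Split into bytes (most-significant first): 6D A1 55 A0 5F 94.
Big-endian stores the most-significant byte at the lowest address.
So the memory order matches the most-significant-first order: 6D A1 55 A0 5F 94.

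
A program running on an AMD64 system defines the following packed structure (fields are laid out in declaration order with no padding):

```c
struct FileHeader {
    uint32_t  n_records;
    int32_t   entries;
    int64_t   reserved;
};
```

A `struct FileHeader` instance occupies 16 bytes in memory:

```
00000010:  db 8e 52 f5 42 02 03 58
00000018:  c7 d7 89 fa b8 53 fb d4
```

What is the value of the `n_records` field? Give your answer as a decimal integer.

4115828443

`n_records` is the first field, at byte offset 0, occupying 4 bytes.
Bytes at offsets 0..3: DB 8E 52 F5.
In little-endian order the low byte comes first in memory.
Reassemble most-significant byte first: F5 52 8E DB → 0xF5528EDB.
0xF5528EDB = 4115828443.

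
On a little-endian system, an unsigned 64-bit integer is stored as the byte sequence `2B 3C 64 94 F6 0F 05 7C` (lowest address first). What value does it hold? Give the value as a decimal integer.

8936566587312585771

Little-endian stores the least-significant byte at the lowest address.
Reassemble most-significant byte first: 7C 05 0F F6 94 64 3C 2B → 0x7C050FF694643C2B.
0x7C050FF694643C2B = 8936566587312585771.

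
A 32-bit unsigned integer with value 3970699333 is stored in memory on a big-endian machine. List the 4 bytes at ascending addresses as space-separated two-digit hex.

3970699333 in hexadecimal, padded to 32 bits, is 0xECAC1045.
Split into bytes (most-significant first): EC AC 10 45.
Big-endian stores the most-significant byte at the lowest address.
So the memory order matches the most-significant-first order: EC AC 10 45.

EC AC 10 45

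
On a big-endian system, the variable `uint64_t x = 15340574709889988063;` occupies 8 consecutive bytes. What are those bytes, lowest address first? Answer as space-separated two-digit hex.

D4 E4 AB 6B B9 55 75 DF

15340574709889988063 in hexadecimal, padded to 64 bits, is 0xD4E4AB6BB95575DF.
Split into bytes (most-significant first): D4 E4 AB 6B B9 55 75 DF.
Big-endian stores the most-significant byte at the lowest address.
So the memory order matches the most-significant-first order: D4 E4 AB 6B B9 55 75 DF.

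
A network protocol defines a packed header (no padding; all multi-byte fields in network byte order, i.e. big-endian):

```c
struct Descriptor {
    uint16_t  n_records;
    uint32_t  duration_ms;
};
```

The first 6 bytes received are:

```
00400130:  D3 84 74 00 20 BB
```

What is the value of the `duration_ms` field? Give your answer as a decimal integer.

1946165435

`duration_ms` follows `n_records` (2 bytes), so it starts at byte offset 2 and occupies 4 bytes.
Bytes at offsets 2..5: 74 00 20 BB.
In big-endian order the high byte comes first in memory.
The bytes are already most-significant first: 0x740020BB.
0x740020BB = 1946165435.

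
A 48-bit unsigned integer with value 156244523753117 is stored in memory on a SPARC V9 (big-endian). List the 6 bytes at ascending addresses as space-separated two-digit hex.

8E 1A 83 56 1E 9D

156244523753117 in hexadecimal, padded to 48 bits, is 0x8E1A83561E9D.
Split into bytes (most-significant first): 8E 1A 83 56 1E 9D.
Big-endian stores the most-significant byte at the lowest address.
So the memory order matches the most-significant-first order: 8E 1A 83 56 1E 9D.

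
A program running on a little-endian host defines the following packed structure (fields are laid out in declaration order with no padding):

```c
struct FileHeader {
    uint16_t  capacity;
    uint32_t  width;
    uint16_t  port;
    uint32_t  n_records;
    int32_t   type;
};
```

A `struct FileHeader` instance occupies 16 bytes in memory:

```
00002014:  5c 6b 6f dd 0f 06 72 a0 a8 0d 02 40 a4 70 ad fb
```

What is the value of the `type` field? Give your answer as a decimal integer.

`type` follows `capacity` (2 B), `width` (4 B), `port` (2 B), `n_records` (4 B), so it starts at offset 2 + 4 + 2 + 4 = 12 and occupies 4 bytes.
Bytes at offsets 12..15: A4 70 AD FB.
Little-endian stores the least-significant byte at the lowest address.
Reassemble most-significant byte first: FB AD 70 A4 → 0xFBAD70A4.
Top bit is set, so as a signed 32-bit value this is 0xFBAD70A4 − 2^32 = -72519516.

-72519516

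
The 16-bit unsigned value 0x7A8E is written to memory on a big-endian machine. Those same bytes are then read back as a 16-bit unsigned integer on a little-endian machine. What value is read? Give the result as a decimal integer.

Stored big-endian, the bytes at ascending addresses are 7A 8E.
Read back as little-endian, the first byte is least significant, giving 0x8E7A.
0x8E7A = 36474.

36474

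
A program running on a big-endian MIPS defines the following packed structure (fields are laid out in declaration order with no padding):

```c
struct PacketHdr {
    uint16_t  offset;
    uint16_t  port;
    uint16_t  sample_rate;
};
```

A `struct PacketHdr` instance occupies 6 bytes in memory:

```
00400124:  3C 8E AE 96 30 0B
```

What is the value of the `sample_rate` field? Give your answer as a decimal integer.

12299

`sample_rate` follows `offset` (2 B), `port` (2 B), so it starts at offset 2 + 2 = 4 and occupies 2 bytes.
Bytes at offsets 4..5: 30 0B.
Big-endian stores the most-significant byte at the lowest address.
The bytes are already most-significant first: 0x300B.
0x300B = 12299.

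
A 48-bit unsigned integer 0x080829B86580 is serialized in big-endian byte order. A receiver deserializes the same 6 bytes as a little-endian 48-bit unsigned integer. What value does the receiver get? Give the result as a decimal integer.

141174369749000

Stored big-endian, the bytes at ascending addresses are 08 08 29 B8 65 80.
Read back as little-endian, the first byte is least significant, giving 0x8065B8290808.
0x8065B8290808 = 141174369749000.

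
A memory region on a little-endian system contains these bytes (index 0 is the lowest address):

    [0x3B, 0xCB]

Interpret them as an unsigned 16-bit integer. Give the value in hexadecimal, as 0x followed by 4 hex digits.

0xCB3B

In little-endian order the low byte comes first in memory.
Reassemble most-significant byte first: CB 3B → 0xCB3B.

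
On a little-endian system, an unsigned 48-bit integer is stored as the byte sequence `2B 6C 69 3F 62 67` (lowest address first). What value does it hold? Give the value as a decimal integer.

Little-endian: lowest address holds the least-significant byte.
Reassemble most-significant byte first: 67 62 3F 69 6C 2B → 0x67623F696C2B.
0x67623F696C2B = 113671668329515.

113671668329515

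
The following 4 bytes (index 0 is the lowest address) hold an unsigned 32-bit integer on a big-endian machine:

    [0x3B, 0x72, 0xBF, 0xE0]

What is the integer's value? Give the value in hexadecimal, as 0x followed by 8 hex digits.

0x3B72BFE0

Big-endian stores the most-significant byte at the lowest address.
The bytes are already most-significant first: 0x3B72BFE0.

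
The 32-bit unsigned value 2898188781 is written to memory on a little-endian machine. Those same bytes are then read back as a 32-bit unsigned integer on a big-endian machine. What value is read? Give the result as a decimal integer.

2898188781 in 32-bit hexadecimal is 0xACBED9ED.
Stored little-endian, the bytes at ascending addresses are ED D9 BE AC.
Read back as big-endian, the last byte is least significant, giving 0xEDD9BEAC.
0xEDD9BEAC = 3990470316.

3990470316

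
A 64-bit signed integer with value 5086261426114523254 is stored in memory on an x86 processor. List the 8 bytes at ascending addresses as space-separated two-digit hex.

76 F0 53 A2 D1 07 96 46

5086261426114523254 in hexadecimal, padded to 64 bits, is 0x469607D1A253F076.
Split into bytes (most-significant first): 46 96 07 D1 A2 53 F0 76.
Little-endian: lowest address holds the least-significant byte.
So at ascending addresses the bytes are 76 F0 53 A2 D1 07 96 46.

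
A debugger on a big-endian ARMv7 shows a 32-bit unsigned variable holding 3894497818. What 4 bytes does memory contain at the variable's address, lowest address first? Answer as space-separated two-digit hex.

3894497818 in hexadecimal, padded to 32 bits, is 0xE821521A.
Split into bytes (most-significant first): E8 21 52 1A.
Big-endian stores the most-significant byte at the lowest address.
So the memory order matches the most-significant-first order: E8 21 52 1A.

E8 21 52 1A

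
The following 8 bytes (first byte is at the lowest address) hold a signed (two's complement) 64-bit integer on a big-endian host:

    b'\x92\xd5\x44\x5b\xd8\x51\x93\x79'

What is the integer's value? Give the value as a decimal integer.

Big-endian: lowest address holds the most-significant byte.
The bytes are already most-significant first: 0x92D5445BD8519379.
Top bit is set, so as a signed 64-bit value this is 0x92D5445BD8519379 − 2^64 = -7866306012870765703.

-7866306012870765703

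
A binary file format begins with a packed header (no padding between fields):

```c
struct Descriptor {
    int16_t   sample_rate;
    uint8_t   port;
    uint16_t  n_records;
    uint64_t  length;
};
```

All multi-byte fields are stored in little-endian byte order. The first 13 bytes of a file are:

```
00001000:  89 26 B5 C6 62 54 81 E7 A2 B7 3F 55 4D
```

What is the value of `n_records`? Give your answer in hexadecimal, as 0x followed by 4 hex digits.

`n_records` follows `sample_rate` (2 B), `port` (1 B), so it starts at offset 2 + 1 = 3 and occupies 2 bytes.
Bytes at offsets 3..4: C6 62.
In little-endian order the low byte comes first in memory.
Reassemble most-significant byte first: 62 C6 → 0x62C6.

0x62C6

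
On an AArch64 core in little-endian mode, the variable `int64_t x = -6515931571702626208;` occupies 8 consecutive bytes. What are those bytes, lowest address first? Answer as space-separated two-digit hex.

60 88 E9 27 C2 C2 92 A5

Two's complement of -6515931571702626208 in 64 bits: 6515931571702626208 = 0x5A6D3D3DD81677A0; invert → 0xA592C2C227E9885F; add 1 → 0xA592C2C227E98860.
Split into bytes (most-significant first): A5 92 C2 C2 27 E9 88 60.
In little-endian order the low byte comes first in memory.
So at ascending addresses the bytes are 60 88 E9 27 C2 C2 92 A5.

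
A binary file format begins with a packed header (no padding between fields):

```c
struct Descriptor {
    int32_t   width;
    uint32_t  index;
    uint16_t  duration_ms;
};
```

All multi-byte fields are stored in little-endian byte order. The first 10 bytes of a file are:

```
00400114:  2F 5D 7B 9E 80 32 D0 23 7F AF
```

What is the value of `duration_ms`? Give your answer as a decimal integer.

44927

`duration_ms` follows `width` (4 B), `index` (4 B), so it starts at offset 4 + 4 = 8 and occupies 2 bytes.
Bytes at offsets 8..9: 7F AF.
Little-endian: lowest address holds the least-significant byte.
Reassemble most-significant byte first: AF 7F → 0xAF7F.
0xAF7F = 44927.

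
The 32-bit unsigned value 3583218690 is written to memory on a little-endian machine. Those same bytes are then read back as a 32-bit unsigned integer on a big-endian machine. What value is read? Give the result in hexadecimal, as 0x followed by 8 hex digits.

3583218690 in 32-bit hexadecimal is 0xD5939402.
Stored little-endian, the bytes at ascending addresses are 02 94 93 D5.
Read back as big-endian, the last byte is least significant, giving 0x029493D5.

0x029493D5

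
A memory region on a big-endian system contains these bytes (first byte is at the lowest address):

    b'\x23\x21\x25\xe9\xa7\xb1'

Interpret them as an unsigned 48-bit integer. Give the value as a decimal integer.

Big-endian stores the most-significant byte at the lowest address.
The bytes are already most-significant first: 0x232125E9A7B1.
0x232125E9A7B1 = 38625276962737.

38625276962737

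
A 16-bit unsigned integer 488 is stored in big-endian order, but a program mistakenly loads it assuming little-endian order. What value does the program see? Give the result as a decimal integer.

59393

488 in 16-bit hexadecimal is 0x01E8.
Stored big-endian, the bytes at ascending addresses are 01 E8.
Read back as little-endian, the first byte is least significant, giving 0xE801.
0xE801 = 59393.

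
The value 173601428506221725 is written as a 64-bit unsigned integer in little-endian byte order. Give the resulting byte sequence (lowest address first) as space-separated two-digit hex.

9D 1C 9D 56 94 C1 68 02

173601428506221725 in hexadecimal, padded to 64 bits, is 0x0268C194569D1C9D.
Split into bytes (most-significant first): 02 68 C1 94 56 9D 1C 9D.
In little-endian order the low byte comes first in memory.
So at ascending addresses the bytes are 9D 1C 9D 56 94 C1 68 02.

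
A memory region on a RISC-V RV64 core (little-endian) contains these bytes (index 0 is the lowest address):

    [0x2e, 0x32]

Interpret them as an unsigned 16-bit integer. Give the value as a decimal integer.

Little-endian: lowest address holds the least-significant byte.
Reassemble most-significant byte first: 32 2E → 0x322E.
0x322E = 12846.

12846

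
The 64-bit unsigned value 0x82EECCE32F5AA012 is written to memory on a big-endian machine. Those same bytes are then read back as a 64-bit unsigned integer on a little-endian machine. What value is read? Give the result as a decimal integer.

1342171850688228994

Stored big-endian, the bytes at ascending addresses are 82 EE CC E3 2F 5A A0 12.
Read back as little-endian, the first byte is least significant, giving 0x12A05A2FE3CCEE82.
0x12A05A2FE3CCEE82 = 1342171850688228994.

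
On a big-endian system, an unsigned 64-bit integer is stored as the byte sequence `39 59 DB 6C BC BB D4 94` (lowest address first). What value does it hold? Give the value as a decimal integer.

4132575393158517908

In big-endian order the high byte comes first in memory.
The bytes are already most-significant first: 0x3959DB6CBCBBD494.
0x3959DB6CBCBBD494 = 4132575393158517908.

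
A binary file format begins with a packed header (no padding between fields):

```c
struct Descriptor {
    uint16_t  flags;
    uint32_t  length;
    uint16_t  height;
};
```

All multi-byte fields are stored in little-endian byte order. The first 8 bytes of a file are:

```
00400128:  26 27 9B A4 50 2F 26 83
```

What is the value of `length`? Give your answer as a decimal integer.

`length` follows `flags` (2 bytes), so it starts at byte offset 2 and occupies 4 bytes.
Bytes at offsets 2..5: 9B A4 50 2F.
In little-endian order the low byte comes first in memory.
Reassemble most-significant byte first: 2F 50 A4 9B → 0x2F50A49B.
0x2F50A49B = 793814171.

793814171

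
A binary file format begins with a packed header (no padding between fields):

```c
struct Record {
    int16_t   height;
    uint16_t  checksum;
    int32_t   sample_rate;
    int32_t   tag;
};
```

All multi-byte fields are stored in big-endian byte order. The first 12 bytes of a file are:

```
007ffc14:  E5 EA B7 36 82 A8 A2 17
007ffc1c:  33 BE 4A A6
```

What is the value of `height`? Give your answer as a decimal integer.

`height` is the first field, at byte offset 0, occupying 2 bytes.
Bytes at offsets 0..1: E5 EA.
Big-endian: lowest address holds the most-significant byte.
The bytes are already most-significant first: 0xE5EA.
Top bit is set, so as a signed 16-bit value this is 0xE5EA − 2^16 = -6678.

-6678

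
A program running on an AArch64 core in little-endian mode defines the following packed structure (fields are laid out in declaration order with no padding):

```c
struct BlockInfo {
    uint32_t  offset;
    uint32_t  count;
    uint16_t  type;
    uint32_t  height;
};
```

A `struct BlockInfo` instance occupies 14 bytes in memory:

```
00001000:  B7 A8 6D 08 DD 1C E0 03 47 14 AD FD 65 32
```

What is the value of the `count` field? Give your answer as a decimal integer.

`count` follows `offset` (4 bytes), so it starts at byte offset 4 and occupies 4 bytes.
Bytes at offsets 4..7: DD 1C E0 03.
Little-endian stores the least-significant byte at the lowest address.
Reassemble most-significant byte first: 03 E0 1C DD → 0x03E01CDD.
0x03E01CDD = 65019101.

65019101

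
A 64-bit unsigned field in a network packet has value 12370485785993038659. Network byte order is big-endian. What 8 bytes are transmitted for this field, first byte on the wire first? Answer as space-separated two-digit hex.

AB AC CB 47 DD 22 4B 43

12370485785993038659 in hexadecimal, padded to 64 bits, is 0xABACCB47DD224B43.
Split into bytes (most-significant first): AB AC CB 47 DD 22 4B 43.
Big-endian stores the most-significant byte at the lowest address.
So the memory order matches the most-significant-first order: AB AC CB 47 DD 22 4B 43.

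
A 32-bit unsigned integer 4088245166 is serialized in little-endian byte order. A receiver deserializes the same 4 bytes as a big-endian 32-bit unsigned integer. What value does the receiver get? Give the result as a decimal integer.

4088245166 in 32-bit hexadecimal is 0xF3ADABAE.
Stored little-endian, the bytes at ascending addresses are AE AB AD F3.
Read back as big-endian, the last byte is least significant, giving 0xAEABADF3.
0xAEABADF3 = 2930486771.

2930486771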